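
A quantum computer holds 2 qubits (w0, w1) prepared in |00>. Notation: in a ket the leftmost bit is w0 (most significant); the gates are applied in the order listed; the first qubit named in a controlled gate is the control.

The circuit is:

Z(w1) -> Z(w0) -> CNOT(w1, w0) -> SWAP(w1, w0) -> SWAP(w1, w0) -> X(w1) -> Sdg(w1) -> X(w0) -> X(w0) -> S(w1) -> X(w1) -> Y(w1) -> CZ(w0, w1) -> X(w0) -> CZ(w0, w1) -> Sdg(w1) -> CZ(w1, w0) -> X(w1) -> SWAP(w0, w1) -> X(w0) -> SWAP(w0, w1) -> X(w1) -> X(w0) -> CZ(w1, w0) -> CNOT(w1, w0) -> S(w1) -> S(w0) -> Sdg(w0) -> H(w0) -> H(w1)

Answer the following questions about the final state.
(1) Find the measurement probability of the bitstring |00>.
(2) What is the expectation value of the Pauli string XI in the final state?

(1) The probability of measuring |00> is 1/4. Key observation: gates 6-11 undo each other exactly, leaving only the rest of the circuit to track.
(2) The observable XI averages to 1.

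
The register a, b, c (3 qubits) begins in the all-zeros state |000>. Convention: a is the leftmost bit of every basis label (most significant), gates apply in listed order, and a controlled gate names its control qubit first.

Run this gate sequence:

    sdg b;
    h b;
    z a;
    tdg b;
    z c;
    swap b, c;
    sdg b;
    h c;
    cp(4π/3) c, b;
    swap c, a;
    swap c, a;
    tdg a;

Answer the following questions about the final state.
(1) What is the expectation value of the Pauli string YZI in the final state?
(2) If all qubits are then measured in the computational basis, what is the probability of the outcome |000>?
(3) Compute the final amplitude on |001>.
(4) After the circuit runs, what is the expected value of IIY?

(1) In the final state, YZI has expectation 0. Key observation: the block from step 10 through step 11 cancels to the identity and can be dropped.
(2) The probability of measuring |000> is sqrt(2)/4 + 1/2.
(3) The final state's coefficient on |001> equals 1/2 + exp(3*I*pi/4)/2.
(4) The observable IIY averages to sqrt(2)/2.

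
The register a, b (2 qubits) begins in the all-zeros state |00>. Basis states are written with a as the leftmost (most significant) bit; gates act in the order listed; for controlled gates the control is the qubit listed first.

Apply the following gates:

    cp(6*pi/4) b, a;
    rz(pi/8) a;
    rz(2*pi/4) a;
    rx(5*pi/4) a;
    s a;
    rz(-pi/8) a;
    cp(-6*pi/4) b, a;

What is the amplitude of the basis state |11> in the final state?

The final state's coefficient on |11> equals 0.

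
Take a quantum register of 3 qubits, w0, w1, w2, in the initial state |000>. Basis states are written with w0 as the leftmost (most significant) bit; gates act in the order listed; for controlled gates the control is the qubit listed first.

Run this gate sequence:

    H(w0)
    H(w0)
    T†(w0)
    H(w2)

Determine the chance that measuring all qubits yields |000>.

Outcome |000> occurs with probability 1/2. Key observation: gates 1-2 undo each other exactly, leaving only the rest of the circuit to track.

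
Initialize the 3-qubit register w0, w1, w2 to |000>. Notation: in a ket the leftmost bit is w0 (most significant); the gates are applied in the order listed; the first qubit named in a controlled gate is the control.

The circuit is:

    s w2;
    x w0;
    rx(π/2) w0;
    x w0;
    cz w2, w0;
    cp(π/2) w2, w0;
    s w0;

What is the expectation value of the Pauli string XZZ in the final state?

The expectation value of XZZ is 1.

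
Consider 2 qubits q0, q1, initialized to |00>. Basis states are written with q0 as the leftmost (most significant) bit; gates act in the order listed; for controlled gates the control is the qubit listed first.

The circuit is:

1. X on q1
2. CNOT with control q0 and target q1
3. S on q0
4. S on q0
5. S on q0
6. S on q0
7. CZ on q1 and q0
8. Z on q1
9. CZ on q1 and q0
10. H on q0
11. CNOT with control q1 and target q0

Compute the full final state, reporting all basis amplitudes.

After the circuit, the state carries amplitude 0 on |00>, -sqrt(2)/2 on |01>, 0 on |10>, -sqrt(2)/2 on |11>.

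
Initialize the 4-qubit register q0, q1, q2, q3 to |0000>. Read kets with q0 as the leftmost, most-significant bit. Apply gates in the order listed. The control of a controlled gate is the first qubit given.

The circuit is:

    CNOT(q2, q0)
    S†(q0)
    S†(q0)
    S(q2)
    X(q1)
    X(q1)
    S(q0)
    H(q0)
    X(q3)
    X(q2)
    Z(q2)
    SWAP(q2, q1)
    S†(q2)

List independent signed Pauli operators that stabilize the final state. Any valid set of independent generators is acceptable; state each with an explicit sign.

The final state is stabilized by the group generated by +XIII, -IZII, +IIZI, -IIIZ; other independent generating sets are equally valid.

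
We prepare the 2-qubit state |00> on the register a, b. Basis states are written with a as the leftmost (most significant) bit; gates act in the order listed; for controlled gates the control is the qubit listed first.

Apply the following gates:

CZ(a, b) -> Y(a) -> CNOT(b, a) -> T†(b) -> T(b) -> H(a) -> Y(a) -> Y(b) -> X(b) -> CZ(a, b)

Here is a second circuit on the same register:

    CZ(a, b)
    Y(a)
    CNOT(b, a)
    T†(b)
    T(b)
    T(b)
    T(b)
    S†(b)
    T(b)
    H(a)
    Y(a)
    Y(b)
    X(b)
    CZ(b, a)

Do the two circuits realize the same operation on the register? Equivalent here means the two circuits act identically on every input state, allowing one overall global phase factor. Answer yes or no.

No: there is an input state on which the two circuits produce genuinely different outputs (not merely differing by a phase).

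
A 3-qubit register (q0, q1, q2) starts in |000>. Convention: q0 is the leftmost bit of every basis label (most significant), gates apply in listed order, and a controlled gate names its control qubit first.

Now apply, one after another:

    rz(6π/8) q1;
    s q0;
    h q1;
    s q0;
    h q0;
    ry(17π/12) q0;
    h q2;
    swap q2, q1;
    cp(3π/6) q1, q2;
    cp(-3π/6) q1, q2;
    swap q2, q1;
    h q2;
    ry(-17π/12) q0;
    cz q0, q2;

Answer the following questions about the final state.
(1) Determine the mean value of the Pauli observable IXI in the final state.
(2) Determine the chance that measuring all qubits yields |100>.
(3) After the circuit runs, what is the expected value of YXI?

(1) In the final state, IXI has expectation 1. Key observation: the block from step 6 through step 13 cancels to the identity and can be dropped.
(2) The probability of measuring |100> is 1/4.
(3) In the final state, YXI has expectation 0.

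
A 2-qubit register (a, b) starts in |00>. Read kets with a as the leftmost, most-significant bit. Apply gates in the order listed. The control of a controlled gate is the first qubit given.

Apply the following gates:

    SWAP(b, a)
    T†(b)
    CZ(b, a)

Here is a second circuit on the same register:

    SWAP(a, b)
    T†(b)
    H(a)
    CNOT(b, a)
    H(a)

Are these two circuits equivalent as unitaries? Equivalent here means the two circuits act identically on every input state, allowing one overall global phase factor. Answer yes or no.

Yes — the two circuits implement the same unitary up to a global phase.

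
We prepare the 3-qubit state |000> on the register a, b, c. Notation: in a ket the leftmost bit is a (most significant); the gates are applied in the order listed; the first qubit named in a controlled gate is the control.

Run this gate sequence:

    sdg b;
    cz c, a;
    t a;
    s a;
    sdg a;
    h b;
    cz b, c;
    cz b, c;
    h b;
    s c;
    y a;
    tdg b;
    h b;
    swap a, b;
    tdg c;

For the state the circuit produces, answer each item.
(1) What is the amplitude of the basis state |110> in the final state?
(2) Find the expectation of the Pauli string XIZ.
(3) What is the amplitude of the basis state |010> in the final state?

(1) |110> carries amplitude sqrt(2)*I/2 in the final state. Key observation: gates 6-9 undo each other exactly, leaving only the rest of the circuit to track.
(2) In the final state, XIZ has expectation 1.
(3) The amplitude on |010> is sqrt(2)*I/2.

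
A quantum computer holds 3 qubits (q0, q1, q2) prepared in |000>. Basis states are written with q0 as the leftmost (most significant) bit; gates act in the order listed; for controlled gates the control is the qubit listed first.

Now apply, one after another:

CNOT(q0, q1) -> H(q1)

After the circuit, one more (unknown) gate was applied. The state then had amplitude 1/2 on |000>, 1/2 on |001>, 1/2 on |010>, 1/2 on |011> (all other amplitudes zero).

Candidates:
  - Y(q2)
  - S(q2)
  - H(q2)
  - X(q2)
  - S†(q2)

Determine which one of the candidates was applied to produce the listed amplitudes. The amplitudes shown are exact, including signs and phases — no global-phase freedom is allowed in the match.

The unique candidate consistent with the amplitudes is H(q2).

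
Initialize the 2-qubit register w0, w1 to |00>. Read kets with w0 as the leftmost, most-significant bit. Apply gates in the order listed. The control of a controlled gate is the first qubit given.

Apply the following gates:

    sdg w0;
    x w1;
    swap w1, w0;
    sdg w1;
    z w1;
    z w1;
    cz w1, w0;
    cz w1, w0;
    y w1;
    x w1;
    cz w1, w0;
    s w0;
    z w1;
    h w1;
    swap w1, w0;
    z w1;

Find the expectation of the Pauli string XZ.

In the final state, XZ has expectation -1.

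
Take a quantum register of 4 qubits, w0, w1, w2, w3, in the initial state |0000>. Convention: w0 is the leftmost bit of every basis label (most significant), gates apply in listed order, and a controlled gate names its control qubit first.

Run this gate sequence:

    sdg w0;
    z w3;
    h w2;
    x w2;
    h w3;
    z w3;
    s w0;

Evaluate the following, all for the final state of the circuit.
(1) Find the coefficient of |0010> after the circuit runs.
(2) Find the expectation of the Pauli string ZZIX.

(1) The final state's coefficient on |0010> equals 1/2.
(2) The observable ZZIX averages to -1.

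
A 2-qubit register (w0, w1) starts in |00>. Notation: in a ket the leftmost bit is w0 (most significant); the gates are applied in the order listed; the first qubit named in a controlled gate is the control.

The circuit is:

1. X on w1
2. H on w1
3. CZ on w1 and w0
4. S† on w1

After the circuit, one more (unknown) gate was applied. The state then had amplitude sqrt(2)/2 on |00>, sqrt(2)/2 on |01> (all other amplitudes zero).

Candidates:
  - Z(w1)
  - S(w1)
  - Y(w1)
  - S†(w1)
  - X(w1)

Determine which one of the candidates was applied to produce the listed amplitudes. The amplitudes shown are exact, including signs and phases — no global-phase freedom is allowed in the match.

The unique candidate consistent with the amplitudes is S†(w1).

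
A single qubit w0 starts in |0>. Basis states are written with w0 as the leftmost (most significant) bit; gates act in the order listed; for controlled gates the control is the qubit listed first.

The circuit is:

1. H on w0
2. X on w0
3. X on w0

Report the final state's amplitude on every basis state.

The final amplitudes are sqrt(2)/2 on |0>, sqrt(2)/2 on |1>.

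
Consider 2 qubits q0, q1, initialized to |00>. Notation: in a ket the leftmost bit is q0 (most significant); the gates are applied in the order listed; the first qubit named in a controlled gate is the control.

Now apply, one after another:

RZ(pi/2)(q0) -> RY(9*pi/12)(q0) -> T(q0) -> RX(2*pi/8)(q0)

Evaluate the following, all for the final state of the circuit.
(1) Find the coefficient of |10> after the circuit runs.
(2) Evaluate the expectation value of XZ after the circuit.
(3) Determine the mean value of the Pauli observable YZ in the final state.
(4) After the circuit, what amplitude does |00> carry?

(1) The final state's coefficient on |10> equals sqrt(2)/4 + 1/2 - exp(I*pi/4)/2 + sqrt(2)*exp(I*pi/4)/4.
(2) The observable XZ averages to 1/2.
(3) The expectation value of YZ is sqrt(2)/4 + 1/2.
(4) |00> carries amplitude sqrt(2)*(-I - exp(3*I*pi/4))/4 in the final state.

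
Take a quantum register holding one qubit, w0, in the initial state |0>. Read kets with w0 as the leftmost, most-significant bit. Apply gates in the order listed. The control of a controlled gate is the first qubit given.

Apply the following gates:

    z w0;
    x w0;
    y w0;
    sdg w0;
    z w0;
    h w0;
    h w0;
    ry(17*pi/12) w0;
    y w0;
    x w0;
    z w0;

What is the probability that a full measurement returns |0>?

Outcome |0> occurs with probability -sqrt(6)/8 + sqrt(2)/8 + 1/2.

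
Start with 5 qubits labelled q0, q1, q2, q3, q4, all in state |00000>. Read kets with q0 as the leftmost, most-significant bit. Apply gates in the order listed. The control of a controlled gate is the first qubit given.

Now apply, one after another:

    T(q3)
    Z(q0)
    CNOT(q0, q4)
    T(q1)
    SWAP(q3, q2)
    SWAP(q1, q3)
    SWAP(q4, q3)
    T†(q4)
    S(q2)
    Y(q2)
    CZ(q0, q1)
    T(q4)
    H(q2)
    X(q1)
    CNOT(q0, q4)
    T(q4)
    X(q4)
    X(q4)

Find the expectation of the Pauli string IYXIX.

The observable IYXIX averages to 0.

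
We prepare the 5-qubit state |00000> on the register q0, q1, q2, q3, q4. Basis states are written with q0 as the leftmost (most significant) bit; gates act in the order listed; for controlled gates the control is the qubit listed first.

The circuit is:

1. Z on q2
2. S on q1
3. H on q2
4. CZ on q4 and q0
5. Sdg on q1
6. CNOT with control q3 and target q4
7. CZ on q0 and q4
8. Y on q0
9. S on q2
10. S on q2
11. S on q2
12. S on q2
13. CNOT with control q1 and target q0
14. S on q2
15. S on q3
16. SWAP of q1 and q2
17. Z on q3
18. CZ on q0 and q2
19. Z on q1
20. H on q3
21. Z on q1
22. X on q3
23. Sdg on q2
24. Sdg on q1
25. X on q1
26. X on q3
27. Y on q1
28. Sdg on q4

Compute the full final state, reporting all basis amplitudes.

The final amplitudes are 1/2 on |10000>, 1/2 on |10010>, -1/2 on |11000>, -1/2 on |11010>, and 0 on every other basis state. Key observation: steps 9-12 multiply out to the identity, so the circuit reduces to the remaining gates.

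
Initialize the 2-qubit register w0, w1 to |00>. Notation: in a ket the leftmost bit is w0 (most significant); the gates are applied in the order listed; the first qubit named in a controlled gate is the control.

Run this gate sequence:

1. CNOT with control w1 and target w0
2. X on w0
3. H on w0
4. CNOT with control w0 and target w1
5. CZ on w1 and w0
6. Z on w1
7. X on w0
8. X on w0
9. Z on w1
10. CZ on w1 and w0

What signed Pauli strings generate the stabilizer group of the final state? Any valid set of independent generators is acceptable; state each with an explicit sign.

One valid set of independent stabilizer generators is -XX, +ZZ (any independent generating set of the same group is equally correct). Key observation: gates 5-10 undo each other exactly, leaving only the rest of the circuit to track.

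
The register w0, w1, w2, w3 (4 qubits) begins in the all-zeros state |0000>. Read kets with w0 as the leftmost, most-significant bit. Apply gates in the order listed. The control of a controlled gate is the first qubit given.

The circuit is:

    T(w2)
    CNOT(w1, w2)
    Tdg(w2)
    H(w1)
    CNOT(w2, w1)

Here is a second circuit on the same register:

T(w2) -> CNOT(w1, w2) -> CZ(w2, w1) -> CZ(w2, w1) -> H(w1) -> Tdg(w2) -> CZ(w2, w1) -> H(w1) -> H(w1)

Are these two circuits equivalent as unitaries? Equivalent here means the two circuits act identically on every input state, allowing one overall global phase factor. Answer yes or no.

No: there is an input state on which the two circuits produce genuinely different outputs (not merely differing by a phase).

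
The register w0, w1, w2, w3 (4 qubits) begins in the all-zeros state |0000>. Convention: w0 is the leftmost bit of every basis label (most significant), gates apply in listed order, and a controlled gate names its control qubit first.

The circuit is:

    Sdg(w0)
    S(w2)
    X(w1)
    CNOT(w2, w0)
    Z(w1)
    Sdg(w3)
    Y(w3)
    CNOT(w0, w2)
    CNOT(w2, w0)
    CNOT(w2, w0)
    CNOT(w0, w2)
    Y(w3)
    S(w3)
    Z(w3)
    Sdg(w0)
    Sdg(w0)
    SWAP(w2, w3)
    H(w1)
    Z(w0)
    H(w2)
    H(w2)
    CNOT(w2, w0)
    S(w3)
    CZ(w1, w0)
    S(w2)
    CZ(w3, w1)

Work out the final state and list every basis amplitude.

After the circuit, the state carries amplitude -sqrt(2)/2 on |0000>, sqrt(2)/2 on |0100>, and 0 on every other basis state. Key observation: the block from step 6 through step 13 cancels to the identity and can be dropped.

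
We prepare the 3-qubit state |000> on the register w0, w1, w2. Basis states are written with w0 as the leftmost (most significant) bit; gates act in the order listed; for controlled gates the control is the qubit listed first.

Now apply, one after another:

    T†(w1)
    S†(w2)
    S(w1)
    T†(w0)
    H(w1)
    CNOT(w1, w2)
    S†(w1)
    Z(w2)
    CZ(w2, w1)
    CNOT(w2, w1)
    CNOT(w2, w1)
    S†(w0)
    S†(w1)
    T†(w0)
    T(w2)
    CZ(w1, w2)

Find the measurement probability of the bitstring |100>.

The probability of measuring |100> is 0. Key observation: steps 10-11 multiply out to the identity, so the circuit reduces to the remaining gates.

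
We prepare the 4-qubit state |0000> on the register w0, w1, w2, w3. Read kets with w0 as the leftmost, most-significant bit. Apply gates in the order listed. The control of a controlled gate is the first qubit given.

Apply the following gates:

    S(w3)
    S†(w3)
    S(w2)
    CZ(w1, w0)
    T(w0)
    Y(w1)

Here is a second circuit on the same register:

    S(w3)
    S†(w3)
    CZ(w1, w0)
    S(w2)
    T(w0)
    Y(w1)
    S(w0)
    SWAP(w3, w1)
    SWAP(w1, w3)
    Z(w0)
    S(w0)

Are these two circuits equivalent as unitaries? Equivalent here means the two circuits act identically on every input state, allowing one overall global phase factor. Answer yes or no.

Yes: on every input state the two circuits agree up to one overall phase factor.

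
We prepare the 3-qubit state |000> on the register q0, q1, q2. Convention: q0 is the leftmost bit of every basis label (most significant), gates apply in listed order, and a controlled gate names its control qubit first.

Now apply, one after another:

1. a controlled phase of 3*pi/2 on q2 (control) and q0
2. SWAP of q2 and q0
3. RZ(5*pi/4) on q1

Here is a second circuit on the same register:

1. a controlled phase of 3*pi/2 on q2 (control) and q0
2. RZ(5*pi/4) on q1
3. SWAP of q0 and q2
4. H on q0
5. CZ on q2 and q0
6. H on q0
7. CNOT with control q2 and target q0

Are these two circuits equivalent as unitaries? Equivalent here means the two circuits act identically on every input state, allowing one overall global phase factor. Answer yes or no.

Yes, they are equivalent — the unitaries differ by at most a global phase.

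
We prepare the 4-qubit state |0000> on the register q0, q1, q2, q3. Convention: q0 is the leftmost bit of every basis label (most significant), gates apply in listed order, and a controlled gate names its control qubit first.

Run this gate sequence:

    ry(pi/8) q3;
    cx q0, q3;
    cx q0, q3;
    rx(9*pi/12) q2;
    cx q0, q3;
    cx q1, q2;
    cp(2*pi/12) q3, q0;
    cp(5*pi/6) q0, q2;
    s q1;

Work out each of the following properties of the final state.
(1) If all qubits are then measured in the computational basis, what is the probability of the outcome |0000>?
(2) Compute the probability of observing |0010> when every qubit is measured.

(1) A full measurement returns |0000> with probability (2 - sqrt(2))*(sqrt(sqrt(2) + 2) + 2)/16. Key observation: gates 2-3 undo each other exactly, leaving only the rest of the circuit to track.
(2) The probability of measuring |0010> is (sqrt(2) + 2)*(sqrt(sqrt(2) + 2) + 2)/16.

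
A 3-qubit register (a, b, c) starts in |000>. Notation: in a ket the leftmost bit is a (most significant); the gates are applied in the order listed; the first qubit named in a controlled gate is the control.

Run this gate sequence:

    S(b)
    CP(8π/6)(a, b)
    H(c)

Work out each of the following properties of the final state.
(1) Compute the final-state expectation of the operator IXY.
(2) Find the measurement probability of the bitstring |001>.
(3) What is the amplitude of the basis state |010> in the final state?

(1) The expectation value of IXY is 0.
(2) A full measurement returns |001> with probability 1/2.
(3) The final state's coefficient on |010> equals 0.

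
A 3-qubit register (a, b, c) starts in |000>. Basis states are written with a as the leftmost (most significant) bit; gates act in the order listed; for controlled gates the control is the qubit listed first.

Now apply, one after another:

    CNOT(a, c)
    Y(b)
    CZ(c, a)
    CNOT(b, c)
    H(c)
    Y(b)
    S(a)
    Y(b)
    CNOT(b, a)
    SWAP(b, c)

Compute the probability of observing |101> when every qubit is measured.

The probability of measuring |101> is 1/2.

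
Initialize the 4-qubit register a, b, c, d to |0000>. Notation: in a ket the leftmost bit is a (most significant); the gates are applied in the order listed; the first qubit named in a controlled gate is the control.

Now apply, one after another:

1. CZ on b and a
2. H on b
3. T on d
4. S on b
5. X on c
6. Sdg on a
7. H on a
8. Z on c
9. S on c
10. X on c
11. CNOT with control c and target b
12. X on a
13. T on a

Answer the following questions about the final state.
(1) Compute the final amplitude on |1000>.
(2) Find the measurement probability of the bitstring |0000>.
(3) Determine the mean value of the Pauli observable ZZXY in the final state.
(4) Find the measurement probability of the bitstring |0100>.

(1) The amplitude on |1000> is -exp(3*I*pi/4)/2.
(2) The probability of measuring |0000> is 1/4.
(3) The expectation value of ZZXY is 0.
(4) A full measurement returns |0100> with probability 1/4.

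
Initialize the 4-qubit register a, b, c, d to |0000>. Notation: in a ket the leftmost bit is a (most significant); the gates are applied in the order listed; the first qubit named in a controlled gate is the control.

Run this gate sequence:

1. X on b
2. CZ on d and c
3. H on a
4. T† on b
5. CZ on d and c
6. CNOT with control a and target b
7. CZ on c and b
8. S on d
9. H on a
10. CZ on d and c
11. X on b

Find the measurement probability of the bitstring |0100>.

A full measurement returns |0100> with probability 1/4.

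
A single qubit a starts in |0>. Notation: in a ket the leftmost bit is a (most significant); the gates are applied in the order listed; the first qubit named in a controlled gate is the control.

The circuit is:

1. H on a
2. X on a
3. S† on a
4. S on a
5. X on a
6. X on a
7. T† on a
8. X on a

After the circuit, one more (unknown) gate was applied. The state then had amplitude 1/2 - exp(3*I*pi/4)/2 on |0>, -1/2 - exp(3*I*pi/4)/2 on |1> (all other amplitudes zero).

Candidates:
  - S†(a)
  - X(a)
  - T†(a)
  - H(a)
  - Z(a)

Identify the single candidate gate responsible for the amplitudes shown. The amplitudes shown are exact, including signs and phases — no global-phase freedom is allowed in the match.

The unique candidate consistent with the amplitudes is H(a). Key observation: steps 2-5 multiply out to the identity, so the circuit reduces to the remaining gates.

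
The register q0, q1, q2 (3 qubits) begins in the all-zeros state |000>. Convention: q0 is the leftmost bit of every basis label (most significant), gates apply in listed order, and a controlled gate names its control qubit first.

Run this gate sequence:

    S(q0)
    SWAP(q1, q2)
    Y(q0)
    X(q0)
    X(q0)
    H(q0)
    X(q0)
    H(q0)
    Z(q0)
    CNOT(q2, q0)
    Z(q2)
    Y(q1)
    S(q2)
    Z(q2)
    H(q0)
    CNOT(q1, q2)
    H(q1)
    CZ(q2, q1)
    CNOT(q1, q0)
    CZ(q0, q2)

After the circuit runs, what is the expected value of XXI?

The expectation value of XXI is -1. Key observation: gates 6-9 undo each other exactly, leaving only the rest of the circuit to track.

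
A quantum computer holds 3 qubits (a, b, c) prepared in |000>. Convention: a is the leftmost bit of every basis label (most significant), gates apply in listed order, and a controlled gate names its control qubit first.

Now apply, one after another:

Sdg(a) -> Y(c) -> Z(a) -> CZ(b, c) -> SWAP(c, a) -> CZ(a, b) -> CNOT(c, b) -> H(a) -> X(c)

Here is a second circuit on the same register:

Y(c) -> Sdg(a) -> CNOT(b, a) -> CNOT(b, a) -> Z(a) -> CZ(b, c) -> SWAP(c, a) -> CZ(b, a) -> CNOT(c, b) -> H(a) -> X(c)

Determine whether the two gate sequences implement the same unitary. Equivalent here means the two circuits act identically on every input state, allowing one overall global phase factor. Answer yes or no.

Yes: on every input state the two circuits agree up to one overall phase factor.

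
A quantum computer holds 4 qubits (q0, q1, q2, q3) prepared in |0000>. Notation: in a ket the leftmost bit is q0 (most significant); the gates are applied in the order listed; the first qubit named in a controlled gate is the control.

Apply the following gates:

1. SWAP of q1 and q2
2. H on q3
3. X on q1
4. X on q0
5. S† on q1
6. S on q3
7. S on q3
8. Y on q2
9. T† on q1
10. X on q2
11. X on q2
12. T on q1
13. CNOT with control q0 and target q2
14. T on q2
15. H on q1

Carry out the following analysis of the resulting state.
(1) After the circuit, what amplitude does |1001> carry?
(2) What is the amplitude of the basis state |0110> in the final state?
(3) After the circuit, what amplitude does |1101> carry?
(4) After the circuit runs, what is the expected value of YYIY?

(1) The amplitude on |1001> is -1/2.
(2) |0110> carries amplitude 0 in the final state.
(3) The amplitude on |1101> is 1/2.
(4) The expectation value of YYIY is 0.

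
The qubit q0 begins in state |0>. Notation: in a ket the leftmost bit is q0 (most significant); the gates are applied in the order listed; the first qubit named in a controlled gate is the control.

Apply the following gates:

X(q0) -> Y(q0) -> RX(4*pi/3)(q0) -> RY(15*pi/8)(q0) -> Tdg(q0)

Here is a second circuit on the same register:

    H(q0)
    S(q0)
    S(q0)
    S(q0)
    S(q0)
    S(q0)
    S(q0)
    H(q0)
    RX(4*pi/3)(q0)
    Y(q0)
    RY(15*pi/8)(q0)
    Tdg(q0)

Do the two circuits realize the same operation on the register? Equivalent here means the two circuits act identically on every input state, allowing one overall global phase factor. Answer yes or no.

No: there is an input state on which the two circuits produce genuinely different outputs (not merely differing by a phase).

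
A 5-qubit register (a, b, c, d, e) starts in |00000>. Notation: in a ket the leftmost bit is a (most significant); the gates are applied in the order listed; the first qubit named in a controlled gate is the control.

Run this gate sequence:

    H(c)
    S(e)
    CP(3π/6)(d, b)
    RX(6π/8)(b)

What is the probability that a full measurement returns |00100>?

The probability of measuring |00100> is 1/4 - sqrt(2)/8.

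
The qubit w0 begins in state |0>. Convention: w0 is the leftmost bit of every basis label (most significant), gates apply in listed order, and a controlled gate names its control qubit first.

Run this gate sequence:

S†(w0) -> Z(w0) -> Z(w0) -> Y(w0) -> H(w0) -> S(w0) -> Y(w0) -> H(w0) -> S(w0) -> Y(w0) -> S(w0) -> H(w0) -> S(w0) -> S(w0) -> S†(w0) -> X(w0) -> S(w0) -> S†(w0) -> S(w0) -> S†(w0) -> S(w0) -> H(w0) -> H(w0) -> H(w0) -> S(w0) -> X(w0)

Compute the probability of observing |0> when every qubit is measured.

Outcome |0> occurs with probability 1/2.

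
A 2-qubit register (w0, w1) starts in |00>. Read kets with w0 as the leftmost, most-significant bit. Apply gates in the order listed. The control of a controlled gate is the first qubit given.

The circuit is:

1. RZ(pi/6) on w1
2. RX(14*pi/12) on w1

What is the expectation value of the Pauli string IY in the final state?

The expectation value of IY is 1/2.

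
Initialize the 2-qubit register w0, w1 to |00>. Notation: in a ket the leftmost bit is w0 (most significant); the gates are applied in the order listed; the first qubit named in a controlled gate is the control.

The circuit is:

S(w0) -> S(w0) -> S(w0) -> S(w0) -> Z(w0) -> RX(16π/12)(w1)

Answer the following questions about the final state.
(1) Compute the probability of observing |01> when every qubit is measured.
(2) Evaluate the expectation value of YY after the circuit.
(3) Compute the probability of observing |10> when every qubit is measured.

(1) A full measurement returns |01> with probability 3/4. Key observation: gates 1-4 undo each other exactly, leaving only the rest of the circuit to track.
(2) The expectation value of YY is 0.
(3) The probability of measuring |10> is 0.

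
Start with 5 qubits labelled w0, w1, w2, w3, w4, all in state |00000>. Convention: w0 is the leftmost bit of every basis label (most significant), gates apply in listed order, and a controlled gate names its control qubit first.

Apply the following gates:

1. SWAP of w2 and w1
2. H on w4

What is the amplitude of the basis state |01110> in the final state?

The final state's coefficient on |01110> equals 0.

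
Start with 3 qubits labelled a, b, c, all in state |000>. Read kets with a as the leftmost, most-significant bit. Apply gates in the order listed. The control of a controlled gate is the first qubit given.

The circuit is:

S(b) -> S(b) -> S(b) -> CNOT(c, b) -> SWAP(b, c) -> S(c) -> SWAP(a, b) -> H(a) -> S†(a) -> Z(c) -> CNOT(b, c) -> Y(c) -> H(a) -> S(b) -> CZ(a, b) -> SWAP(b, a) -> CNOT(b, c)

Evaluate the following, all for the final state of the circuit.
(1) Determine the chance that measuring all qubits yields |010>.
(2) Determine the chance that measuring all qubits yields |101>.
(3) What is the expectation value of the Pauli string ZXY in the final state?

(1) Outcome |010> occurs with probability 1/2.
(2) A full measurement returns |101> with probability 0.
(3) The observable ZXY averages to -1.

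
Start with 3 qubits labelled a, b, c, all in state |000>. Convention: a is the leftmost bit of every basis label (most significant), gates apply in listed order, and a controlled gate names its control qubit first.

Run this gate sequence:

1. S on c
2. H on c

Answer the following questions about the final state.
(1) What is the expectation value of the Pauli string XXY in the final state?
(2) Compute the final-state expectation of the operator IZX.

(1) In the final state, XXY has expectation 0.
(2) The observable IZX averages to 1.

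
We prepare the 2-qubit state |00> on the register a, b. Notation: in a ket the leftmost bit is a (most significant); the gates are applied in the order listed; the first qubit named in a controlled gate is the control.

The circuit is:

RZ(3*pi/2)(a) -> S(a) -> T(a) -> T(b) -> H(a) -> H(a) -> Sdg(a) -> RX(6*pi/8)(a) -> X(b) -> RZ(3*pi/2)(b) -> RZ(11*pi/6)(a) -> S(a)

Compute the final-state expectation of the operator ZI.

The expectation value of ZI is -sqrt(2)/2.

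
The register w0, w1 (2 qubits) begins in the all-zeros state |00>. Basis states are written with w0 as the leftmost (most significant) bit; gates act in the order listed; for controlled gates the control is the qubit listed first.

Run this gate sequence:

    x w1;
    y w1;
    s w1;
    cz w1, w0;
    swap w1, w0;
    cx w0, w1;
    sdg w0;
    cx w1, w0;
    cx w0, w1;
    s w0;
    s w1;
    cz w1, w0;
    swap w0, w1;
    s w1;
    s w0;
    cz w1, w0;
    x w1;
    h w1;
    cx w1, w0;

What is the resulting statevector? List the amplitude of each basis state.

After the circuit, the state carries amplitude -sqrt(2)*I/2 on |00>, 0 on |01>, 0 on |10>, sqrt(2)*I/2 on |11>.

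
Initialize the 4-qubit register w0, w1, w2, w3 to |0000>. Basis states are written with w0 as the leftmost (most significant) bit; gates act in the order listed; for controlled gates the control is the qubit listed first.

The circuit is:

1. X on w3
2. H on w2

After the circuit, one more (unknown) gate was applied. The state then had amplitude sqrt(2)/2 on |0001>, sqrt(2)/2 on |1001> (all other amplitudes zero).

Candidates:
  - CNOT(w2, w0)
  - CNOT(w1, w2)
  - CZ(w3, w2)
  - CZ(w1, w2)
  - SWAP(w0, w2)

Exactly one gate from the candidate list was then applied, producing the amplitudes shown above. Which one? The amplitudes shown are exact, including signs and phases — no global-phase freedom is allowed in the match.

It was SWAP(w0, w2) that produced the state shown.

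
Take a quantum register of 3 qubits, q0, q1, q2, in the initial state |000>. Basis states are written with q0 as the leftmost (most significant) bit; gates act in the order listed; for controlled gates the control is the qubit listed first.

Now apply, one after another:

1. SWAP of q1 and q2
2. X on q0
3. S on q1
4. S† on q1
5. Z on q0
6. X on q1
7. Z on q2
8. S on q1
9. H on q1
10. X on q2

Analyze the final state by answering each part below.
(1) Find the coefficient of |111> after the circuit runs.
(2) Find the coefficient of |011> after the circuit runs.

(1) The final state's coefficient on |111> equals sqrt(2)*I/2. Key observation: steps 3-4 multiply out to the identity, so the circuit reduces to the remaining gates.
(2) |011> carries amplitude 0 in the final state.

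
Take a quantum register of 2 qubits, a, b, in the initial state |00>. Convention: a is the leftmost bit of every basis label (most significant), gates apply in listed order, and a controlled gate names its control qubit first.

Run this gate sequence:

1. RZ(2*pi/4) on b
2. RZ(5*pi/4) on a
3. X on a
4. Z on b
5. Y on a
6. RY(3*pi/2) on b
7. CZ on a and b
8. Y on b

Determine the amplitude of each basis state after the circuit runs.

After the circuit, the state carries amplitude sqrt(2)*exp(I*pi/8)/2 on |00>, sqrt(2)*exp(I*pi/8)/2 on |01>, 0 on |10>, 0 on |11>.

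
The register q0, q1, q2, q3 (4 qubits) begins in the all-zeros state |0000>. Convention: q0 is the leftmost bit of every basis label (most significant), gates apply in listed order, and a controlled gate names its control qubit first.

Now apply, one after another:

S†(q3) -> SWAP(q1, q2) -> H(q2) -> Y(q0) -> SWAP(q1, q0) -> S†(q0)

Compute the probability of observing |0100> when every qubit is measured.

The probability of measuring |0100> is 1/2.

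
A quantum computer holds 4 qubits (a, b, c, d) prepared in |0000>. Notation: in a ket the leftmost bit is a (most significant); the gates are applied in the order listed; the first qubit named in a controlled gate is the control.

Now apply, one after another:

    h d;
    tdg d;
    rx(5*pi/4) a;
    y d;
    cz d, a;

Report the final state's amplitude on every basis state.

The resulting statevector has amplitude sqrt(4 - 2*sqrt(2))*exp(I*pi/4)/4 on |0000>, -I*sqrt(4 - 2*sqrt(2))/4 on |0001>, sqrt(2*sqrt(2) + 4)*exp(3*I*pi/4)/4 on |1000>, -sqrt(2*sqrt(2) + 4)/4 on |1001>, and 0 on every other basis state.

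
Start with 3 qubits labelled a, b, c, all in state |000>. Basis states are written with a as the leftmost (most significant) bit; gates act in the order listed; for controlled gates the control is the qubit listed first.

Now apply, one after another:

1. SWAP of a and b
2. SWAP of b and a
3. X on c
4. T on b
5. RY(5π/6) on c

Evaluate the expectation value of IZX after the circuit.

The expectation value of IZX is -1/2.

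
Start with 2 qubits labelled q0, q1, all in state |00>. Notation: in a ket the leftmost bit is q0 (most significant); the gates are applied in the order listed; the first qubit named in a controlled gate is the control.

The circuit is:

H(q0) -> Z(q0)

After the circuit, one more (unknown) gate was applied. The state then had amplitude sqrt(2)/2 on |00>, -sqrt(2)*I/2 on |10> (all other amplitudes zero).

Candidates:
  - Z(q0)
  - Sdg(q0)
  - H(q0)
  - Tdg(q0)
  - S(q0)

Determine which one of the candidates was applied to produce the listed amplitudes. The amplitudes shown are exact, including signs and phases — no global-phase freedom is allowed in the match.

It was S(q0) that produced the state shown.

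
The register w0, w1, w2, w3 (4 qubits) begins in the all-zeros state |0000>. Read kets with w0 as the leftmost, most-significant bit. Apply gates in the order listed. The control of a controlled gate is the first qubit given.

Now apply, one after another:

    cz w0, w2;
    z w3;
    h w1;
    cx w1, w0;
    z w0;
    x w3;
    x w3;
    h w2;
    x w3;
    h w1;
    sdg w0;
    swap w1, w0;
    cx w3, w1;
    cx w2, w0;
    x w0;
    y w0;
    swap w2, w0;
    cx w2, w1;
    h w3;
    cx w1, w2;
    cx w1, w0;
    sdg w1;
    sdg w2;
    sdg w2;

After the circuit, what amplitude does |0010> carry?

The amplitude on |0010> is -I/4.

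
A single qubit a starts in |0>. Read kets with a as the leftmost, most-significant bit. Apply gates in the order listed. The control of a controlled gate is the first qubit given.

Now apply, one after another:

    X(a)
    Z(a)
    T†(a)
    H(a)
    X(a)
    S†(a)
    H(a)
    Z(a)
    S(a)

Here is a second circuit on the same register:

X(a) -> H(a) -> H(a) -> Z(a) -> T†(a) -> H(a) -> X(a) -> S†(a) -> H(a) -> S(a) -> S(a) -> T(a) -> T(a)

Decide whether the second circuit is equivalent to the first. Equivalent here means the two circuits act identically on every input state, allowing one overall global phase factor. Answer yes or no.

Yes: on every input state the two circuits agree up to one overall phase factor.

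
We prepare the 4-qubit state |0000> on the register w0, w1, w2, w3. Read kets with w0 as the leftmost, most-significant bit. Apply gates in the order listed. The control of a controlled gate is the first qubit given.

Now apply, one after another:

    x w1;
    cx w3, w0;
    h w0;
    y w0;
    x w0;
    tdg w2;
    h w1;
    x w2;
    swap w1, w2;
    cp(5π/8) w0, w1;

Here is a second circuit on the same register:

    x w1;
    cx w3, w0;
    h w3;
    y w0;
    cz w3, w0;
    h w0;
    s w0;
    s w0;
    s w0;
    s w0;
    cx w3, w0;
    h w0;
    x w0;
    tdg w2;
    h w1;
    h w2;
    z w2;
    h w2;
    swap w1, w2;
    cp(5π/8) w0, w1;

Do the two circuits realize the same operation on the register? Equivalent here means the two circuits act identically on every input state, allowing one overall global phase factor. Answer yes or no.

No — the two circuits implement different unitaries, even allowing a global phase.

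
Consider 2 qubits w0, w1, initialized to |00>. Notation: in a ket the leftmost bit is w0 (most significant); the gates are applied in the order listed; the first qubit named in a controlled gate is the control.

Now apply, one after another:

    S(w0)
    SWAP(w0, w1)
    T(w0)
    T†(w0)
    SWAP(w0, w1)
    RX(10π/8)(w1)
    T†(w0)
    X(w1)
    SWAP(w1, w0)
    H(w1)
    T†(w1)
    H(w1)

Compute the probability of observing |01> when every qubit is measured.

A full measurement returns |01> with probability 1/8. Key observation: gates 2-5 undo each other exactly, leaving only the rest of the circuit to track.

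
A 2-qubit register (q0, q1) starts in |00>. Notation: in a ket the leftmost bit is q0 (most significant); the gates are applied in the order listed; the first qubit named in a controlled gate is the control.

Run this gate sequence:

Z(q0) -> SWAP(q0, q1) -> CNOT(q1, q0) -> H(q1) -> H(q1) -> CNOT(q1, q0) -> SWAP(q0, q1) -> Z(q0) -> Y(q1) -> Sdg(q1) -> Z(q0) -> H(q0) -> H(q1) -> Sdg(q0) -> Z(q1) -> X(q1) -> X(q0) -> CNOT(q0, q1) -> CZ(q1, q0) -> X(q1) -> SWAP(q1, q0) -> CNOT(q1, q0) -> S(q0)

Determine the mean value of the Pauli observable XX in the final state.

In the final state, XX has expectation 1. Key observation: gates 1-8 undo each other exactly, leaving only the rest of the circuit to track.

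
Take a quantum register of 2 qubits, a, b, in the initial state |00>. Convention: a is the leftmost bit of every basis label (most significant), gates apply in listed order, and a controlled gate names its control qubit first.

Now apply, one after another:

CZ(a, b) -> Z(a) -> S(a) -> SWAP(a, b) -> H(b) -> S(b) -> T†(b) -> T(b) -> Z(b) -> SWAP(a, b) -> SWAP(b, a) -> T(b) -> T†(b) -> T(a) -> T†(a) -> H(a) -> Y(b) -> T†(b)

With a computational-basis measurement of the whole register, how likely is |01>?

A full measurement returns |01> with probability 1/4.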